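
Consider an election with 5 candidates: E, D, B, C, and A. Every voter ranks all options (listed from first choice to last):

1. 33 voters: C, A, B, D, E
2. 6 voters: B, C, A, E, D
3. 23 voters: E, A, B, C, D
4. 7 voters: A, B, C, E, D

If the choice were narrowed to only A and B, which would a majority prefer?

A

Voters preferring A to B: 63; preferring B to A: 6.
A wins the head-to-head.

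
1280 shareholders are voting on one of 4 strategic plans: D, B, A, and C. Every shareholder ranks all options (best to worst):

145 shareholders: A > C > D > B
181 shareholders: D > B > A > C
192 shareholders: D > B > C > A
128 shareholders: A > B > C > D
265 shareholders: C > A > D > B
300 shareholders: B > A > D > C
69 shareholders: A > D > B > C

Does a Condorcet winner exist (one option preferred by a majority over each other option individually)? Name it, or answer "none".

none

Checking pairwise contests:
A beats D 907–373.
D beats B 852–428.
B beats A 673–607.
D beats C 742–538.
Every option loses at least one head-to-head, so there is no Condorcet winner.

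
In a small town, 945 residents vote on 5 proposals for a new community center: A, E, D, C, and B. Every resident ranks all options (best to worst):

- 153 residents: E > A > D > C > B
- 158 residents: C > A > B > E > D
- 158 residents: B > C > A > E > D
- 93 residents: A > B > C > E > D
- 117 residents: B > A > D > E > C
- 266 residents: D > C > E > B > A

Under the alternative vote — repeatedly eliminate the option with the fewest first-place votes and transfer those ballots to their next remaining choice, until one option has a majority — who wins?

B

Round 1: A 93, E 153, D 266, C 158, B 275. Eliminate A.
Round 2: E 153, D 266, C 158, B 368. Eliminate E.
Round 3: D 419, C 158, B 368. Eliminate C.
Round 4: D 419, B 526. B has a majority.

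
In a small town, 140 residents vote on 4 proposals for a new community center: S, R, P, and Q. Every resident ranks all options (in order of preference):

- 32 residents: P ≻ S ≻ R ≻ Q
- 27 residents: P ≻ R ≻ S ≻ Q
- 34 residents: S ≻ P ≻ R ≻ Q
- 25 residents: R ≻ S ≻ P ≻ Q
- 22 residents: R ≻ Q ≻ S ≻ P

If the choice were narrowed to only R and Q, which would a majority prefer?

Voters preferring R to Q: 140; preferring Q to R: 0.
R wins the head-to-head.

R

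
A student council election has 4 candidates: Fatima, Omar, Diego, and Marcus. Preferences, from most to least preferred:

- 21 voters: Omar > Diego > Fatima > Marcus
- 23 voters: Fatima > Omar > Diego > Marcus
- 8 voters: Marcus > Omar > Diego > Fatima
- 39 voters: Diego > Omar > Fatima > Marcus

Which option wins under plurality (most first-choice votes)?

Diego

First-place votes: Fatima 23, Omar 21, Diego 39, Marcus 8.
Diego has the most first-place votes.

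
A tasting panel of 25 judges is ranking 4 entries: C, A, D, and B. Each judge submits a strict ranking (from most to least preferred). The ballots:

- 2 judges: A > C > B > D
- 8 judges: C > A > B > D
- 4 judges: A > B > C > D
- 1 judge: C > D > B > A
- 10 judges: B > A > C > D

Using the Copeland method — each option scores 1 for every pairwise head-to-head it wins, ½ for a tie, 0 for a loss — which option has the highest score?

C: beats D; loses to A and B → score 1.
A: beats C, D, and B → score 3.
D: loses to C, A, and B → score 0.
B: beats C and D; loses to A → score 2.
A has the best pairwise record.

A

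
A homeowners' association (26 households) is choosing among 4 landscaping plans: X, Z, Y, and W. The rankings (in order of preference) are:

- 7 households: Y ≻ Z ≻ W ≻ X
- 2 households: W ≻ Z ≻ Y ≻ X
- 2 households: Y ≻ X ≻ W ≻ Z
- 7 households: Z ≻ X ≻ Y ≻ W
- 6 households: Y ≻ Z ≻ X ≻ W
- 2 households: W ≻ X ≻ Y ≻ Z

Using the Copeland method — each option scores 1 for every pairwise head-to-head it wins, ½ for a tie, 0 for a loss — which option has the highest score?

Y

X: beats W; loses to Z and Y → score 1.
Z: beats X and W; loses to Y → score 2.
Y: beats X, Z, and W → score 3.
W: loses to X, Z, and Y → score 0.
Y has the best pairwise record.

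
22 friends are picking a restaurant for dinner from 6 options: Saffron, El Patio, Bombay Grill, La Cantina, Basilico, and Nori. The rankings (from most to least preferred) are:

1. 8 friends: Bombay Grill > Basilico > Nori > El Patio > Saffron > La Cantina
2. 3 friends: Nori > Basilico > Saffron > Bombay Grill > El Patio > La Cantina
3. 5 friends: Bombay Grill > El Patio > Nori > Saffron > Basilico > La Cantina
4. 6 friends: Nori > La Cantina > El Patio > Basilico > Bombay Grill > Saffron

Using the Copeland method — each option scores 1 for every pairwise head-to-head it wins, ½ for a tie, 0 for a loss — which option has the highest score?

Bombay Grill

Saffron: beats La Cantina; loses to El Patio, Bombay Grill, Basilico, and Nori → score 1.
El Patio: beats Saffron and La Cantina; ties Basilico; loses to Bombay Grill and Nori → score 2.5.
Bombay Grill: beats Saffron, El Patio, La Cantina, Basilico, and Nori → score 5.
La Cantina: loses to Saffron, El Patio, Bombay Grill, Basilico, and Nori → score 0.
Basilico: beats Saffron and La Cantina; ties El Patio; loses to Bombay Grill and Nori → score 2.5.
Nori: beats Saffron, El Patio, La Cantina, and Basilico; loses to Bombay Grill → score 4.
Bombay Grill has the best pairwise record.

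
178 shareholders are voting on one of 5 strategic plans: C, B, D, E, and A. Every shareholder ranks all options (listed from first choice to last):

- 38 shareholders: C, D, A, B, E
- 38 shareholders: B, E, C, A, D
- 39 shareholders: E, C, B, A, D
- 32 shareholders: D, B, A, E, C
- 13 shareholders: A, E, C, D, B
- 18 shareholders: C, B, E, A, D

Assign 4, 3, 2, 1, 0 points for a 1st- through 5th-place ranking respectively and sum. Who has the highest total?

C: 38·4 + 38·2 + 39·3 + 32·0 + 13·2 + 18·4 = 443
B: 38·1 + 38·4 + 39·2 + 32·3 + 13·0 + 18·3 = 418
D: 38·3 + 38·0 + 39·0 + 32·4 + 13·1 + 18·0 = 255
E: 38·0 + 38·3 + 39·4 + 32·1 + 13·3 + 18·2 = 377
A: 38·2 + 38·1 + 39·1 + 32·2 + 13·4 + 18·1 = 287
C has the highest Borda score (443).

C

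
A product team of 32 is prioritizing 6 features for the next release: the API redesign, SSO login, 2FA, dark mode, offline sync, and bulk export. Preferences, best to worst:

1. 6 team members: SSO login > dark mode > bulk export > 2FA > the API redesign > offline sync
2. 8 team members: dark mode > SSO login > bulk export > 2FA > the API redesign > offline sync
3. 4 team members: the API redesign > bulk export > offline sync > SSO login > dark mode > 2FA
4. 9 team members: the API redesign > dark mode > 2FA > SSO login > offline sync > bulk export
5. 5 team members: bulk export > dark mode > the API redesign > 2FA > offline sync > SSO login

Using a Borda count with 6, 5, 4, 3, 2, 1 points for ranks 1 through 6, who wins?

the API redesign: 6·2 + 8·2 + 4·6 + 9·6 + 5·4 = 126
SSO login: 6·6 + 8·5 + 4·3 + 9·3 + 5·1 = 120
2FA: 6·3 + 8·3 + 4·1 + 9·4 + 5·3 = 97
dark mode: 6·5 + 8·6 + 4·2 + 9·5 + 5·5 = 156
offline sync: 6·1 + 8·1 + 4·4 + 9·2 + 5·2 = 58
bulk export: 6·4 + 8·4 + 4·5 + 9·1 + 5·6 = 115
dark mode has the highest Borda score (156).

dark mode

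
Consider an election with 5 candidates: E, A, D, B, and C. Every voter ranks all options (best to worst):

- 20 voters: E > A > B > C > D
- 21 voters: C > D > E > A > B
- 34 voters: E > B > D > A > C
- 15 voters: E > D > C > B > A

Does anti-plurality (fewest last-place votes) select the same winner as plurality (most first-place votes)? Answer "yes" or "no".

Anti-plurality — last-place votes: E 0, A 15, D 20, B 21, C 34. Winner: E.
Plurality — first-place votes: E 69, A 0, D 0, B 0, C 21. Winner: E.
The two methods agree.

yes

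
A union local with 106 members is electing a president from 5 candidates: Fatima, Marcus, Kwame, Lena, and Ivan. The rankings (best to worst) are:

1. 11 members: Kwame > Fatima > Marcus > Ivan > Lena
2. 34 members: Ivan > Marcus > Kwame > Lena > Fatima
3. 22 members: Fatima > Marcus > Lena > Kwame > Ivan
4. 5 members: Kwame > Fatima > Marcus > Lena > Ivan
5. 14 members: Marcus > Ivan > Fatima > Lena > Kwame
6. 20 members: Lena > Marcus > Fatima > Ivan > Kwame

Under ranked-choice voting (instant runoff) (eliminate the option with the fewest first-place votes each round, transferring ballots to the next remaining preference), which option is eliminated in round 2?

Round 1: Fatima 22, Marcus 14, Kwame 16, Lena 20, Ivan 34. Eliminate Marcus.
Round 2: Fatima 22, Kwame 16, Lena 20, Ivan 48. Eliminate Kwame.

Kwame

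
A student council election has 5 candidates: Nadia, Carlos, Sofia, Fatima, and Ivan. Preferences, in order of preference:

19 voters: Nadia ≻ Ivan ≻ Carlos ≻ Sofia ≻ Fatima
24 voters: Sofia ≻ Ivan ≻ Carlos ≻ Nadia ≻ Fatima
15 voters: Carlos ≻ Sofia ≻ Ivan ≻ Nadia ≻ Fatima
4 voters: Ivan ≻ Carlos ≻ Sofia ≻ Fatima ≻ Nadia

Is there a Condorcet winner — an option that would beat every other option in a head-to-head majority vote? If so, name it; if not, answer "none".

none

Checking pairwise contests:
Carlos beats Nadia 43–19.
Ivan beats Carlos 47–15.
Carlos beats Sofia 38–24.
Nadia beats Fatima 58–4.
Sofia beats Ivan 39–23.
Every option loses at least one head-to-head, so there is no Condorcet winner.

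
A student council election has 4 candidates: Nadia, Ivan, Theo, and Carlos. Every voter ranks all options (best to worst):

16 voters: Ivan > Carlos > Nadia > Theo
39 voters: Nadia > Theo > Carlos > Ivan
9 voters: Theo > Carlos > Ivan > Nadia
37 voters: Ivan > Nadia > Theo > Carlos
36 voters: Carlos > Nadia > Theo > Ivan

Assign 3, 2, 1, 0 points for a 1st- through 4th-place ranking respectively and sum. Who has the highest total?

Nadia: 16·1 + 39·3 + 9·0 + 37·2 + 36·2 = 279
Ivan: 16·3 + 39·0 + 9·1 + 37·3 + 36·0 = 168
Theo: 16·0 + 39·2 + 9·3 + 37·1 + 36·1 = 178
Carlos: 16·2 + 39·1 + 9·2 + 37·0 + 36·3 = 197
Nadia has the highest Borda score (279).

Nadia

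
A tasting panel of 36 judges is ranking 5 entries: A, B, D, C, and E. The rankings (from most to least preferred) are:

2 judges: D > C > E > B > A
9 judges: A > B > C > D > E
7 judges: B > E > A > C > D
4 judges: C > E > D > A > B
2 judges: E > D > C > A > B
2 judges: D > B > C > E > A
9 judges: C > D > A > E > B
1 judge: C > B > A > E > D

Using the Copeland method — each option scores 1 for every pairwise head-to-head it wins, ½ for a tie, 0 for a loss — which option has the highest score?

A: beats B and E; loses to D and C → score 2.
B: beats E; ties C; loses to A and D → score 1.5.
D: beats A, B, and E; loses to C → score 3.
C: beats A, D, and E; ties B → score 3.5.
E: loses to A, B, D, and C → score 0.
C has the best pairwise record.

C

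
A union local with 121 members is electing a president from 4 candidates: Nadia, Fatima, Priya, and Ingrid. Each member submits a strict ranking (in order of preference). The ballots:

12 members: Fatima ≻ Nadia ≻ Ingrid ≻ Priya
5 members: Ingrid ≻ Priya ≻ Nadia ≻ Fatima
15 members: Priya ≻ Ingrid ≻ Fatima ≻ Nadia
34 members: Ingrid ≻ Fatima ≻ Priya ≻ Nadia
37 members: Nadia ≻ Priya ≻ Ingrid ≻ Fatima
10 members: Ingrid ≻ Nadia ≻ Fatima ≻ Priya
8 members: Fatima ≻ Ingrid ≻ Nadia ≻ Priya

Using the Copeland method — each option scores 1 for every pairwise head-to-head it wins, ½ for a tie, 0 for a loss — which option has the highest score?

Nadia: beats Priya; loses to Fatima and Ingrid → score 1.
Fatima: beats Nadia and Priya; loses to Ingrid → score 2.
Priya: loses to Nadia, Fatima, and Ingrid → score 0.
Ingrid: beats Nadia, Fatima, and Priya → score 3.
Ingrid has the best pairwise record.

Ingrid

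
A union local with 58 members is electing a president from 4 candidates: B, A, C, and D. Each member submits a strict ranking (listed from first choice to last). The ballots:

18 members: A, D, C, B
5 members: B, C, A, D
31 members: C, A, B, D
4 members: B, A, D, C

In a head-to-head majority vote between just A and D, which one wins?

A

Voters preferring A to D: 58; preferring D to A: 0.
A wins the head-to-head.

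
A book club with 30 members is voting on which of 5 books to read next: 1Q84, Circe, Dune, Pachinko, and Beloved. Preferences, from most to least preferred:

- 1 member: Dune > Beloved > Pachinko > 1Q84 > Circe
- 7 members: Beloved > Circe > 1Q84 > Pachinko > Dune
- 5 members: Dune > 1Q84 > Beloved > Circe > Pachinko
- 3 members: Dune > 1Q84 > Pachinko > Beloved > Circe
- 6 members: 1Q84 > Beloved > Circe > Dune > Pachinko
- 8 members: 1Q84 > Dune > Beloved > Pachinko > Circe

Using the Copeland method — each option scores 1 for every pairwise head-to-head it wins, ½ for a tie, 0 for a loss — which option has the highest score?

1Q84: beats Circe, Dune, Pachinko, and Beloved → score 4.
Circe: beats Pachinko; loses to 1Q84, Dune, and Beloved → score 1.
Dune: beats Circe, Pachinko, and Beloved; loses to 1Q84 → score 3.
Pachinko: loses to 1Q84, Circe, Dune, and Beloved → score 0.
Beloved: beats Circe and Pachinko; loses to 1Q84 and Dune → score 2.
1Q84 has the best pairwise record.

1Q84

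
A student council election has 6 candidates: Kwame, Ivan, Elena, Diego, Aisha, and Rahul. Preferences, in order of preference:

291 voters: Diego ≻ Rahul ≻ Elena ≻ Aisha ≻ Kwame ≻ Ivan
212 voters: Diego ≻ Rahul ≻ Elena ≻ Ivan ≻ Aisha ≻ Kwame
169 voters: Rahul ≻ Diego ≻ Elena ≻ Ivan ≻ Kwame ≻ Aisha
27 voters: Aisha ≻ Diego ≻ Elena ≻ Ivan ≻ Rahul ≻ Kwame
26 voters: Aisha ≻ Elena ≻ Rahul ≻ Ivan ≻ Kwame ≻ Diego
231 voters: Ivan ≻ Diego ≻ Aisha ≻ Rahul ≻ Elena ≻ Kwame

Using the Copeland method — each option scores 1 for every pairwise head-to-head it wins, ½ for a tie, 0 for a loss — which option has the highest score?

Kwame: loses to Ivan, Elena, Diego, Aisha, and Rahul → score 0.
Ivan: beats Kwame and Aisha; loses to Elena, Diego, and Rahul → score 2.
Elena: beats Kwame, Ivan, and Aisha; loses to Diego and Rahul → score 3.
Diego: beats Kwame, Ivan, Elena, Aisha, and Rahul → score 5.
Aisha: beats Kwame; loses to Ivan, Elena, Diego, and Rahul → score 1.
Rahul: beats Kwame, Ivan, Elena, and Aisha; loses to Diego → score 4.
Diego has the best pairwise record.

Diego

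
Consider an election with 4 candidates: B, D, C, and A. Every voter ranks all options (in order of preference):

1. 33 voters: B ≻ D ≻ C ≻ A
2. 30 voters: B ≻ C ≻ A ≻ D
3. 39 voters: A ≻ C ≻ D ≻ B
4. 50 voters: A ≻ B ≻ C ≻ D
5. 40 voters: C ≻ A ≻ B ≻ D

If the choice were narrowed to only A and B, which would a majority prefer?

A

Voters preferring A to B: 129; preferring B to A: 63.
A wins the head-to-head.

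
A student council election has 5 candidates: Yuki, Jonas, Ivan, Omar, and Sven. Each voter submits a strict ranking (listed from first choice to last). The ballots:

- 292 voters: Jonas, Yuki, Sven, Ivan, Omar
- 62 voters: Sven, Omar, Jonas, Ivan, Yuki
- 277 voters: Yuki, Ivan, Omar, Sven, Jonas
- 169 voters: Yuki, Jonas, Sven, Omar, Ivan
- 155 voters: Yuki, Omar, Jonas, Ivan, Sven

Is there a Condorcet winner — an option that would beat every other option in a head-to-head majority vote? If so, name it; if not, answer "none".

Yuki vs Jonas: 601–354 for Yuki.
Yuki vs Ivan: 893–62 for Yuki.
Yuki vs Omar: 893–62 for Yuki.
Yuki vs Sven: 893–62 for Yuki.
Yuki beats every other option head-to-head.

Yuki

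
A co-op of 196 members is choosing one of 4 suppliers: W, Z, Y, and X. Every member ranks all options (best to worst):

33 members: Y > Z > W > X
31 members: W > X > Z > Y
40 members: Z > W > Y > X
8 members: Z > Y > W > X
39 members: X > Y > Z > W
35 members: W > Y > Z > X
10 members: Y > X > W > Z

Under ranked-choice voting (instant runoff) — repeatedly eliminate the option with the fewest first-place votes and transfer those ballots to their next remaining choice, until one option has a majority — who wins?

W

Round 1: W 66, Z 48, Y 43, X 39. Eliminate X.
Round 2: W 66, Z 48, Y 82. Eliminate Z.
Round 3: W 106, Y 90. W has a majority.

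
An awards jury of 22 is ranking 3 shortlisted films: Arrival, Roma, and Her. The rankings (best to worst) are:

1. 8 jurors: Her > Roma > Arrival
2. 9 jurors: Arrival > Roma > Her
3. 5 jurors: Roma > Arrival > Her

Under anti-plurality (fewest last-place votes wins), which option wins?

Roma

Last-place votes: Arrival 8, Roma 0, Her 14.
Roma is ranked last by the fewest voters, so Roma wins.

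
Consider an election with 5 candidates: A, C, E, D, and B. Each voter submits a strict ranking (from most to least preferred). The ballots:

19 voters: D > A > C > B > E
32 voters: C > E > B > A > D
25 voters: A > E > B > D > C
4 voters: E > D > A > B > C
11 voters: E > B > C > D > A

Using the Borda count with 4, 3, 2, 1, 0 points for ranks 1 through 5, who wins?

E

A: 19·3 + 32·1 + 25·4 + 4·2 + 11·0 = 197
C: 19·2 + 32·4 + 25·0 + 4·0 + 11·2 = 188
E: 19·0 + 32·3 + 25·3 + 4·4 + 11·4 = 231
D: 19·4 + 32·0 + 25·1 + 4·3 + 11·1 = 124
B: 19·1 + 32·2 + 25·2 + 4·1 + 11·3 = 170
E has the highest Borda score (231).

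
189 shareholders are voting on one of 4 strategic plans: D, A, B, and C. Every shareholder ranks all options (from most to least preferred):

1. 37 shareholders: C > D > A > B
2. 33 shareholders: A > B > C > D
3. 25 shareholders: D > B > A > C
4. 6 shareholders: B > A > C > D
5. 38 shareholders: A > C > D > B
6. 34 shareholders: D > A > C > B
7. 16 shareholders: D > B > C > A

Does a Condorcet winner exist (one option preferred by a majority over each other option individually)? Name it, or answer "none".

Checking pairwise contests:
C beats D 114–75.
D beats A 112–77.
D beats B 150–39.
A beats C 136–53.
Every option loses at least one head-to-head, so there is no Condorcet winner.

none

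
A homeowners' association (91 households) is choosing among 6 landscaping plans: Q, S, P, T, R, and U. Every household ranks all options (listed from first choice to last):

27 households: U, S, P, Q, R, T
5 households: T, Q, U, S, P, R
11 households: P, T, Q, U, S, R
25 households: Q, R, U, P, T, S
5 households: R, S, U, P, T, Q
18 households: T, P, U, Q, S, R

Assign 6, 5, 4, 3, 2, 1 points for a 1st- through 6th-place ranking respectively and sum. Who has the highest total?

Q: 27·3 + 5·5 + 11·4 + 25·6 + 5·1 + 18·3 = 359
S: 27·5 + 5·3 + 11·2 + 25·1 + 5·5 + 18·2 = 258
P: 27·4 + 5·2 + 11·6 + 25·3 + 5·3 + 18·5 = 364
T: 27·1 + 5·6 + 11·5 + 25·2 + 5·2 + 18·6 = 280
R: 27·2 + 5·1 + 11·1 + 25·5 + 5·6 + 18·1 = 243
U: 27·6 + 5·4 + 11·3 + 25·4 + 5·4 + 18·4 = 407
U has the highest Borda score (407).

U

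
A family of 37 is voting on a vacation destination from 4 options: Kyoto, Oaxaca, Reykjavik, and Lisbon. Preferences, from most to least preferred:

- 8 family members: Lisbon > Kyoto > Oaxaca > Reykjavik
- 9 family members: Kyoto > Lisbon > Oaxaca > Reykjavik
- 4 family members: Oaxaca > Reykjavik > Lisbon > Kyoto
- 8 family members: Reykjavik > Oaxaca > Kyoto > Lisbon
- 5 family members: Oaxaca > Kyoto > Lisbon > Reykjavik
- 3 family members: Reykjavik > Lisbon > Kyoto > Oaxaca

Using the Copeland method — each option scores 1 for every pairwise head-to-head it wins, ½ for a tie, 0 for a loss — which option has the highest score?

Kyoto

Kyoto: beats Oaxaca, Reykjavik, and Lisbon → score 3.
Oaxaca: beats Reykjavik; loses to Kyoto and Lisbon → score 1.
Reykjavik: loses to Kyoto, Oaxaca, and Lisbon → score 0.
Lisbon: beats Oaxaca and Reykjavik; loses to Kyoto → score 2.
Kyoto has the best pairwise record.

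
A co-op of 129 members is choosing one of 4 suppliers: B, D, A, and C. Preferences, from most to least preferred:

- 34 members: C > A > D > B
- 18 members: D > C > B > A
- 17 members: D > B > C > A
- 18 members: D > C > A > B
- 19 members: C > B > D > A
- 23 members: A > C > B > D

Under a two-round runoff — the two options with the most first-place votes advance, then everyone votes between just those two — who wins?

C

Round 1 first-place votes: B 0, D 53, A 23, C 53.
C and D advance.
Runoff: C is preferred to D by 76 voters; D by 53.
C wins the runoff.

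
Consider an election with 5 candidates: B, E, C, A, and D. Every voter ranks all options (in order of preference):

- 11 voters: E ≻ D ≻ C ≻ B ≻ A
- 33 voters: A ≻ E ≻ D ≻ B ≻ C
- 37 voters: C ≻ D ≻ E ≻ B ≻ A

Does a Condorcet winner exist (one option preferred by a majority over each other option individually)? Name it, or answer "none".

E vs B: 81–0 for E.
E vs C: 44–37 for E.
E vs A: 48–33 for E.
E vs D: 44–37 for E.
E beats every other option head-to-head.

E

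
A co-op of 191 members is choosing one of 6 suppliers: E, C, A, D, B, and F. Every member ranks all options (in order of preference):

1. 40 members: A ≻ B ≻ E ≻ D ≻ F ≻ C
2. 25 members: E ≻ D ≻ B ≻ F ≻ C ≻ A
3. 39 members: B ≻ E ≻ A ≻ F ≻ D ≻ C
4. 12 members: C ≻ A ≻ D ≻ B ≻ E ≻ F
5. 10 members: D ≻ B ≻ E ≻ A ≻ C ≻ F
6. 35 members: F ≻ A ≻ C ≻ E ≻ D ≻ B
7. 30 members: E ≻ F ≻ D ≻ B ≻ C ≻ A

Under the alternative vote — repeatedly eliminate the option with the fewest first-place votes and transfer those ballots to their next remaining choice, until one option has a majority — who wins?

E

Round 1: E 55, C 12, A 40, D 10, B 39, F 35. Eliminate D.
Round 2: E 55, C 12, A 40, B 49, F 35. Eliminate C.
Round 3: E 55, A 52, B 49, F 35. Eliminate F.
Round 4: E 55, A 87, B 49. Eliminate B.
Round 5: E 104, A 87. E has a majority.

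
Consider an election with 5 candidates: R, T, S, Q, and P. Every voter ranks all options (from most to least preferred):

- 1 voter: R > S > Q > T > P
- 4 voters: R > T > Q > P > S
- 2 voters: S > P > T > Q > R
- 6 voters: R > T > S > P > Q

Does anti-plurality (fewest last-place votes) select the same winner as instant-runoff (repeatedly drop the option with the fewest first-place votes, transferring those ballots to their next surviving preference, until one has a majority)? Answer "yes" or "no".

Anti-plurality — last-place votes: R 2, T 0, S 4, Q 6, P 1. Winner: T.
Instant-runoff — R1 R 11, T 0, S 2, Q 0, P 0 (R winner). Winner: R.
The two methods disagree.

no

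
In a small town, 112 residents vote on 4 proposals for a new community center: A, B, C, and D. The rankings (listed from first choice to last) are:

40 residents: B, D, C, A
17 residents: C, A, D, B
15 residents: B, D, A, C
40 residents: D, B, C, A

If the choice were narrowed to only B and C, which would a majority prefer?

B

Voters preferring B to C: 95; preferring C to B: 17.
B wins the head-to-head.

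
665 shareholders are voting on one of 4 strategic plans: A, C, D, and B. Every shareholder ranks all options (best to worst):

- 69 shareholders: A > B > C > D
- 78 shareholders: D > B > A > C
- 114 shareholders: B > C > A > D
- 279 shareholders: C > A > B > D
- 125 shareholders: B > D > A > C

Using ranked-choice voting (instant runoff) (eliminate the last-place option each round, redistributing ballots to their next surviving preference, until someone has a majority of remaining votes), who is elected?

B

Round 1: A 69, C 279, D 78, B 239. Eliminate A.
Round 2: C 279, D 78, B 308. Eliminate D.
Round 3: C 279, B 386. B has a majority.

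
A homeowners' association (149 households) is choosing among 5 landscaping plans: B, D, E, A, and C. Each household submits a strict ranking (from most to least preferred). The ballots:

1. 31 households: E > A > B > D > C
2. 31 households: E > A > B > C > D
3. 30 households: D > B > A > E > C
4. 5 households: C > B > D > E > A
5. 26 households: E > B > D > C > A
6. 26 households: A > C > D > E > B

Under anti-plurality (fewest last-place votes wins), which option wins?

E

Last-place votes: B 26, D 31, E 0, A 31, C 61.
E is ranked last by the fewest voters, so E wins.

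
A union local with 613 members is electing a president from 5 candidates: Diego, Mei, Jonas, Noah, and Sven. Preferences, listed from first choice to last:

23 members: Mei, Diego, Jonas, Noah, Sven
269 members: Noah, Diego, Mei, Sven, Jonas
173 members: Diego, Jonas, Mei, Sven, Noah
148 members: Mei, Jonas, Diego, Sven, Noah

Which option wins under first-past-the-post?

Noah

First-place votes: Diego 173, Mei 171, Jonas 0, Noah 269, Sven 0.
Noah has the most first-place votes.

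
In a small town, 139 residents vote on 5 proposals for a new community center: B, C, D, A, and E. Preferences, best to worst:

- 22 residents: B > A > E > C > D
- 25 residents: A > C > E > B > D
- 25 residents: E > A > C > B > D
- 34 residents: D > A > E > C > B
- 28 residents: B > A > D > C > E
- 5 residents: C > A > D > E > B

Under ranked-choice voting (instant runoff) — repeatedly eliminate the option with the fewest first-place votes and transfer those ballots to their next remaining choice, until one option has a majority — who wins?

A

Round 1: B 50, C 5, D 34, A 25, E 25. Eliminate C.
Round 2: B 50, D 34, A 30, E 25. Eliminate E.
Round 3: B 50, D 34, A 55. Eliminate D.
Round 4: B 50, A 89. A has a majority.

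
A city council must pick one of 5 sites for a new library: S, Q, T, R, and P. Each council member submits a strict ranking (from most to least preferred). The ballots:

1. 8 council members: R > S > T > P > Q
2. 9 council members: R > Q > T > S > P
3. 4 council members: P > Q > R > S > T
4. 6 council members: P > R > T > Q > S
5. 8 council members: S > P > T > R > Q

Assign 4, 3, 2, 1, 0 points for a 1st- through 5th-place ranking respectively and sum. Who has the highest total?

S: 8·3 + 9·1 + 4·1 + 6·0 + 8·4 = 69
Q: 8·0 + 9·3 + 4·3 + 6·1 + 8·0 = 45
T: 8·2 + 9·2 + 4·0 + 6·2 + 8·2 = 62
R: 8·4 + 9·4 + 4·2 + 6·3 + 8·1 = 102
P: 8·1 + 9·0 + 4·4 + 6·4 + 8·3 = 72
R has the highest Borda score (102).

R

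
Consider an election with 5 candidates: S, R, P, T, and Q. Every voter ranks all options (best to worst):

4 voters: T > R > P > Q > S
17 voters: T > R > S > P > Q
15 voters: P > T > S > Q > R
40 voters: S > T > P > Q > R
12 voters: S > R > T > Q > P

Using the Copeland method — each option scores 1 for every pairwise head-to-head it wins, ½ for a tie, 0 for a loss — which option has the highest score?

S: beats R, P, T, and Q → score 4.
R: loses to S, P, T, and Q → score 0.
P: beats R and Q; loses to S and T → score 2.
T: beats R, P, and Q; loses to S → score 3.
Q: beats R; loses to S, P, and T → score 1.
S has the best pairwise record.

S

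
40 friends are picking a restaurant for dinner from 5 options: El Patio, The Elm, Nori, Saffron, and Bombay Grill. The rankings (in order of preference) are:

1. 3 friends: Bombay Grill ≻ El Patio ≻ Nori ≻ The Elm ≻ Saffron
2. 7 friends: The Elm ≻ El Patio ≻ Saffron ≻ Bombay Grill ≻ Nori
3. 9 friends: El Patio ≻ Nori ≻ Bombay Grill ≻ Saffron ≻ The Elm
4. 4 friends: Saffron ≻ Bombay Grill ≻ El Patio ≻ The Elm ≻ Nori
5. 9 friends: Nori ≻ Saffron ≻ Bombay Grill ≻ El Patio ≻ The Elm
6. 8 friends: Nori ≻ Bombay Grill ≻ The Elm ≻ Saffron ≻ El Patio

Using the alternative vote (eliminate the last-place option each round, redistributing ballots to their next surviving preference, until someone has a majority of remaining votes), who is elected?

Round 1: El Patio 9, The Elm 7, Nori 17, Saffron 4, Bombay Grill 3. Eliminate Bombay Grill.
Round 2: El Patio 12, The Elm 7, Nori 17, Saffron 4. Eliminate Saffron.
Round 3: El Patio 16, The Elm 7, Nori 17. Eliminate The Elm.
Round 4: El Patio 23, Nori 17. El Patio has a majority.

El Patio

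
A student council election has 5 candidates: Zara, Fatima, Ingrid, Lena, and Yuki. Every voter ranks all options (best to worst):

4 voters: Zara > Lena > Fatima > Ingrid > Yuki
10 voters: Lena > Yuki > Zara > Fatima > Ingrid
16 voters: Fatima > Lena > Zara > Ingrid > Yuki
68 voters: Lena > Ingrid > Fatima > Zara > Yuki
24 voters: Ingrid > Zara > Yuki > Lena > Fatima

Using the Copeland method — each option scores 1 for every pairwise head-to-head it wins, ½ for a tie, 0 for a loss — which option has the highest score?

Lena

Zara: beats Yuki; loses to Fatima, Ingrid, and Lena → score 1.
Fatima: beats Zara and Yuki; loses to Ingrid and Lena → score 2.
Ingrid: beats Zara, Fatima, and Yuki; loses to Lena → score 3.
Lena: beats Zara, Fatima, Ingrid, and Yuki → score 4.
Yuki: loses to Zara, Fatima, Ingrid, and Lena → score 0.
Lena has the best pairwise record.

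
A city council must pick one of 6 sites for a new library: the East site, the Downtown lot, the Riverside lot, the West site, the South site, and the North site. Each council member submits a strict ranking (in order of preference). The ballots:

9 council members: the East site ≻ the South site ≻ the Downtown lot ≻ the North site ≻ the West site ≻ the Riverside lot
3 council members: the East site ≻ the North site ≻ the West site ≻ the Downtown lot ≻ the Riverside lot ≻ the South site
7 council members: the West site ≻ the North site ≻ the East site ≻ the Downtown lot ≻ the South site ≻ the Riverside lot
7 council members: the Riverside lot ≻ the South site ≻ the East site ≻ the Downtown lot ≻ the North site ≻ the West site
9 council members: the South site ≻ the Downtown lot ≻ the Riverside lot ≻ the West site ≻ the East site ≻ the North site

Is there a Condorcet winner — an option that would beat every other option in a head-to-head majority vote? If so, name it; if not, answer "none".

the East site vs the Downtown lot: 26–9 for the East site.
the East site vs the Riverside lot: 19–16 for the East site.
the East site vs the West site: 19–16 for the East site.
the East site vs the South site: 19–16 for the East site.
the East site vs the North site: 28–7 for the East site.
the East site beats every other option head-to-head.

the East site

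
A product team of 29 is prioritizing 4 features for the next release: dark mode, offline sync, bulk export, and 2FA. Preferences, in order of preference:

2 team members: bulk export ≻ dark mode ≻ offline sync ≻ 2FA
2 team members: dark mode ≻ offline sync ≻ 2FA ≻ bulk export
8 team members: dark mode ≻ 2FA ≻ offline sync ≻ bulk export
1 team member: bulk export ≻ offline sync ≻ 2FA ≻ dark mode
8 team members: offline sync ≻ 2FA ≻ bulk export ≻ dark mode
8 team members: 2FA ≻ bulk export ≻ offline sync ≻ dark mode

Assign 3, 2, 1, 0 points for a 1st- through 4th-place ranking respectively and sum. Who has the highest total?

dark mode: 2·2 + 2·3 + 8·3 + 1·0 + 8·0 + 8·0 = 34
offline sync: 2·1 + 2·2 + 8·1 + 1·2 + 8·3 + 8·1 = 48
bulk export: 2·3 + 2·0 + 8·0 + 1·3 + 8·1 + 8·2 = 33
2FA: 2·0 + 2·1 + 8·2 + 1·1 + 8·2 + 8·3 = 59
2FA has the highest Borda score (59).

2FA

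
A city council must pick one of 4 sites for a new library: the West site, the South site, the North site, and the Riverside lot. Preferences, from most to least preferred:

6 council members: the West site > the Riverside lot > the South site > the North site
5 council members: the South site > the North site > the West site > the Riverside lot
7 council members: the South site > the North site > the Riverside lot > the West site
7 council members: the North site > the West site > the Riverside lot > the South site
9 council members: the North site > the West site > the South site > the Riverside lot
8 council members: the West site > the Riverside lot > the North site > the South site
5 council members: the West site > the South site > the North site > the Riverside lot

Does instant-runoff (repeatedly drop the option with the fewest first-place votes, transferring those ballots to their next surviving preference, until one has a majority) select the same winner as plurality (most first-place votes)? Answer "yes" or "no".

no

Instant-runoff — R1 the West site 19, the South site 12, the North site 16, the Riverside lot 0 (the Riverside lot out); R2 the West site 19, the South site 12, the North site 16 (the South site out); R3 the West site 19, the North site 28 (the North site winner). Winner: the North site.
Plurality — first-place votes: the West site 19, the South site 12, the North site 16, the Riverside lot 0. Winner: the West site.
The two methods disagree.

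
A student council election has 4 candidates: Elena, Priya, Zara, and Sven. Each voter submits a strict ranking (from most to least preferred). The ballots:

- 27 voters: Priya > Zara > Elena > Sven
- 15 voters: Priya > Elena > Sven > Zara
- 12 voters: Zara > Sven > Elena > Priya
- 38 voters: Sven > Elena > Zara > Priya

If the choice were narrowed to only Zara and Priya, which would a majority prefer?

Zara

Voters preferring Zara to Priya: 50; preferring Priya to Zara: 42.
Zara wins the head-to-head.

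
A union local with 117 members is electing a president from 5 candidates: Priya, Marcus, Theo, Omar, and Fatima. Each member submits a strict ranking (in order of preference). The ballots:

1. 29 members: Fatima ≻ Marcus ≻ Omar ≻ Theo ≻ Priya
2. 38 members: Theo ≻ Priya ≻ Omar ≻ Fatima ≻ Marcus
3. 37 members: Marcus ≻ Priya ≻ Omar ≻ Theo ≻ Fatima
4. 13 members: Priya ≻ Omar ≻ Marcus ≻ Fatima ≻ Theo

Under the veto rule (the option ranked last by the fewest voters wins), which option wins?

Omar

Last-place votes: Priya 29, Marcus 38, Theo 13, Omar 0, Fatima 37.
Omar is ranked last by the fewest voters, so Omar wins.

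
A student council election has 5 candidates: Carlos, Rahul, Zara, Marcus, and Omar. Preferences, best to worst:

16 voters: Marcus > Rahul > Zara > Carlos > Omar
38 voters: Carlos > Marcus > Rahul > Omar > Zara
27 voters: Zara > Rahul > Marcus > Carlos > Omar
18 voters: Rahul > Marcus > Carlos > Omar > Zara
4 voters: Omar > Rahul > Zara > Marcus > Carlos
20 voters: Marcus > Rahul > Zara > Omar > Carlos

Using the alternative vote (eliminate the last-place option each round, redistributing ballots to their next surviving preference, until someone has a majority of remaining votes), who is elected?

Round 1: Carlos 38, Rahul 18, Zara 27, Marcus 36, Omar 4. Eliminate Omar.
Round 2: Carlos 38, Rahul 22, Zara 27, Marcus 36. Eliminate Rahul.
Round 3: Carlos 38, Zara 31, Marcus 54. Eliminate Zara.
Round 4: Carlos 38, Marcus 85. Marcus has a majority.

Marcus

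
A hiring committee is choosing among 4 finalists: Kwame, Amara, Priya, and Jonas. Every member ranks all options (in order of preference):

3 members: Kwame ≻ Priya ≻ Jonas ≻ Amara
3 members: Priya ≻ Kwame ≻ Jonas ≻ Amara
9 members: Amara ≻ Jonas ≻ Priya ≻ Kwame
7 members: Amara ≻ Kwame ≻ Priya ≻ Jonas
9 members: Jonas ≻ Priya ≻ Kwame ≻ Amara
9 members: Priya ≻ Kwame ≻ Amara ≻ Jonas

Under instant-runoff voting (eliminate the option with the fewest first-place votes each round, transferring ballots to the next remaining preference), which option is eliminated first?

Kwame

Round 1: Kwame 3, Amara 16, Priya 12, Jonas 9. Eliminate Kwame.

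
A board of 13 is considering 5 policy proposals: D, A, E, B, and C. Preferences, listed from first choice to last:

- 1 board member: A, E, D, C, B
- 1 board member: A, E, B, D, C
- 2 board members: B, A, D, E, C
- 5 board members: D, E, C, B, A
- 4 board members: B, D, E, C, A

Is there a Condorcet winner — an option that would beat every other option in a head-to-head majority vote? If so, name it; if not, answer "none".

Checking pairwise contests:
B beats D 7–6.
D beats A 9–4.
D beats E 11–2.
E beats B 7–6.
D beats C 13–0.
Every option loses at least one head-to-head, so there is no Condorcet winner.

none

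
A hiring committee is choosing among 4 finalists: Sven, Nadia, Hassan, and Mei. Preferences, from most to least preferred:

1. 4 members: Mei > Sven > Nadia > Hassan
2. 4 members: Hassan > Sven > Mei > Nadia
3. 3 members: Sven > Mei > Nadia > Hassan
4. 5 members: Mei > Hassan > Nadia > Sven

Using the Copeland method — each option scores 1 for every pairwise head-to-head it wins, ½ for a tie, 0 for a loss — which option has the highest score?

Sven: beats Nadia; loses to Hassan and Mei → score 1.
Nadia: loses to Sven, Hassan, and Mei → score 0.
Hassan: beats Sven and Nadia; loses to Mei → score 2.
Mei: beats Sven, Nadia, and Hassan → score 3.
Mei has the best pairwise record.

Mei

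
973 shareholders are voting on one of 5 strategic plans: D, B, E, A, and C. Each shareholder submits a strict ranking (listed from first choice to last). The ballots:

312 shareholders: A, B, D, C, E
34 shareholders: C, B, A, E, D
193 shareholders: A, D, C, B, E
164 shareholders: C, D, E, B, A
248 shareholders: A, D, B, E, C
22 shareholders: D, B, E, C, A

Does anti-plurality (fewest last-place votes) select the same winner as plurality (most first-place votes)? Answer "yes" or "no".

no

Anti-plurality — last-place votes: D 34, B 0, E 505, A 186, C 248. Winner: B.
Plurality — first-place votes: D 22, B 0, E 0, A 753, C 198. Winner: A.
The two methods disagree.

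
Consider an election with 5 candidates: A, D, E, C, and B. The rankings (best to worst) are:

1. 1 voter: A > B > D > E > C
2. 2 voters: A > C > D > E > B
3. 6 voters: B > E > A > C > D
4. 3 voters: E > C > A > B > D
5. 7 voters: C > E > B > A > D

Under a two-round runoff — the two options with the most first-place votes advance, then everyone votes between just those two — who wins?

Round 1 first-place votes: A 3, D 0, E 3, C 7, B 6.
C and B advance.
Runoff: C is preferred to B by 12 voters; B by 7.
C wins the runoff.

C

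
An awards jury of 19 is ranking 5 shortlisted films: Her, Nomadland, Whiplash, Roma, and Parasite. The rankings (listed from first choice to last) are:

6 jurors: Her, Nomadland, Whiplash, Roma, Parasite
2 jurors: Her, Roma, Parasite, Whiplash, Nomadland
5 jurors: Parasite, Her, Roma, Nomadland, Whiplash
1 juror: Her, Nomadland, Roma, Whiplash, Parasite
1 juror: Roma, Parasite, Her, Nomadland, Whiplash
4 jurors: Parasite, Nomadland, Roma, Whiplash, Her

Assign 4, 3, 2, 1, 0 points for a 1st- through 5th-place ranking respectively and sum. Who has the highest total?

Her: 6·4 + 2·4 + 5·3 + 1·4 + 1·2 + 4·0 = 53
Nomadland: 6·3 + 2·0 + 5·1 + 1·3 + 1·1 + 4·3 = 39
Whiplash: 6·2 + 2·1 + 5·0 + 1·1 + 1·0 + 4·1 = 19
Roma: 6·1 + 2·3 + 5·2 + 1·2 + 1·4 + 4·2 = 36
Parasite: 6·0 + 2·2 + 5·4 + 1·0 + 1·3 + 4·4 = 43
Her has the highest Borda score (53).

Her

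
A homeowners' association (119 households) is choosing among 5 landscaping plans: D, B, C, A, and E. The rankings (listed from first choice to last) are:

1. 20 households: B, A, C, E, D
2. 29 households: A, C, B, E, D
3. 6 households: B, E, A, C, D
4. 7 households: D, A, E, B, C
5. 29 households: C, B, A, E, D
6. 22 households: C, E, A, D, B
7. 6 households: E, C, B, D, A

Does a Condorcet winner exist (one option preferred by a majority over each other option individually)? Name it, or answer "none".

none

Checking pairwise contests:
B beats D 90–29.
C beats B 86–33.
A beats C 62–57.
B beats A 61–58.
B beats E 84–35.
Every option loses at least one head-to-head, so there is no Condorcet winner.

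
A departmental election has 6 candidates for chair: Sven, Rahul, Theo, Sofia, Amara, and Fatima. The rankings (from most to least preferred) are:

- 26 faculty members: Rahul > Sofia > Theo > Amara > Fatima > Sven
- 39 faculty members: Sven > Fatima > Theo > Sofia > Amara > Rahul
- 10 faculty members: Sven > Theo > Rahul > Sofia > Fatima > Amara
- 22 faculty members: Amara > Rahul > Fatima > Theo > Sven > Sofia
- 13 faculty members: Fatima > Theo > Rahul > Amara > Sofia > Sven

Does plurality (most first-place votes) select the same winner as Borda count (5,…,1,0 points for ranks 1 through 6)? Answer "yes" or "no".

no

Plurality — first-place votes: Sven 49, Rahul 26, Theo 0, Sofia 0, Amara 22, Fatima 13. Winner: Sven.
Borda — scores: Sven 267, Rahul 287, Theo 331, Sofia 215, Amara 227, Fatima 323. Winner: Theo.
The two methods disagree.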